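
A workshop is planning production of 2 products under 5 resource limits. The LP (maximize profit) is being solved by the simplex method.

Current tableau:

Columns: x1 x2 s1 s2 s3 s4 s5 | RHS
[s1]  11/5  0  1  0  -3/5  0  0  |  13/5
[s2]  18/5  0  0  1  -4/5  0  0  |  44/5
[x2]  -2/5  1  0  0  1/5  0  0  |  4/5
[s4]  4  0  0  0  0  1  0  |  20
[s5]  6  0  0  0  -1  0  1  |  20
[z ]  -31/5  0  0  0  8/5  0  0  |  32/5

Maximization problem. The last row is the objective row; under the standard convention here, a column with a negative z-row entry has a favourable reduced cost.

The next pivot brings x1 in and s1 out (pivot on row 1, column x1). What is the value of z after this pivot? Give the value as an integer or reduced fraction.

Minimum ratio for x1: (13/5)/(11/5) = 13/11.
z changes by −(z-row coeff of x1)·ratio = −(-31/5)·(13/11) = 403/55.
New z = 32/5 + (403/55) = 151/11.

151/11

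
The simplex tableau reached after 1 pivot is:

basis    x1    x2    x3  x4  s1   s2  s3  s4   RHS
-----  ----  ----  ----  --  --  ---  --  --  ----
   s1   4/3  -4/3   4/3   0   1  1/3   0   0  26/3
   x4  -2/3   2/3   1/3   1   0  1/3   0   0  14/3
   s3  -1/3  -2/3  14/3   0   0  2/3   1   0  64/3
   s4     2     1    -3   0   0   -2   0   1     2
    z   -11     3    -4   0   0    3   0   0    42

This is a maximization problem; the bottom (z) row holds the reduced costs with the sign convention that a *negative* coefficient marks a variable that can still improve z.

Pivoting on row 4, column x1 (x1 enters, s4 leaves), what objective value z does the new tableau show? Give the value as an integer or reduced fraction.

53

Minimum ratio for x1: 2/2 = 1.
z changes by −(z-row coeff of x1)·ratio = −(-11)·1 = 11.
New z = 42 + 11 = 53.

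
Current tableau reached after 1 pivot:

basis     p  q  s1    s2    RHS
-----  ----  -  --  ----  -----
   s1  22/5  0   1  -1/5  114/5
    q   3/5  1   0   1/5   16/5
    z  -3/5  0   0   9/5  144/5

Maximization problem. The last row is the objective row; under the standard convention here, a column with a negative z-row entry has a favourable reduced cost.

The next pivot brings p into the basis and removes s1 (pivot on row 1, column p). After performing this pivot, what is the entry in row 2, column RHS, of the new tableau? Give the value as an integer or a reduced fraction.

1/11

Pivot element is row 1, column p: 22/5.
Normalize row 1: new (row 1, RHS) = (114/5)/(22/5) = 57/11.
row 2 ← row 2 − (3/5)·(new row 1): 16/5 − (3/5)·(57/11) = 1/11.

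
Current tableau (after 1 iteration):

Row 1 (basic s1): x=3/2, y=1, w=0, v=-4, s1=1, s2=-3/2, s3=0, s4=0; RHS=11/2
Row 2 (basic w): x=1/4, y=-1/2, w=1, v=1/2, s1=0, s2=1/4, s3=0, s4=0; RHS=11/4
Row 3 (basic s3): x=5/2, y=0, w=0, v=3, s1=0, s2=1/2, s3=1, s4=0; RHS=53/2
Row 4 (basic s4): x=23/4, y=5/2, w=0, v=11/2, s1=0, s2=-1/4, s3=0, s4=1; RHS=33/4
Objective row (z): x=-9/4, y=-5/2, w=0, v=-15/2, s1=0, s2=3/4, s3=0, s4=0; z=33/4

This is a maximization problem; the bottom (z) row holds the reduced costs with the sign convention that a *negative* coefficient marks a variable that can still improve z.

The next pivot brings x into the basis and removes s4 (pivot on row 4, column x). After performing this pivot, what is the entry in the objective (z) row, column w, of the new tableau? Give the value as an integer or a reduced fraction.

Pivot element is row 4, column x: 23/4.
Normalize row 4: new (row 4, w) = 0/(23/4) = 0.
z-row ← z-row − (-9/4)·(new row 4): 0 − (-9/4)·0 = 0.

0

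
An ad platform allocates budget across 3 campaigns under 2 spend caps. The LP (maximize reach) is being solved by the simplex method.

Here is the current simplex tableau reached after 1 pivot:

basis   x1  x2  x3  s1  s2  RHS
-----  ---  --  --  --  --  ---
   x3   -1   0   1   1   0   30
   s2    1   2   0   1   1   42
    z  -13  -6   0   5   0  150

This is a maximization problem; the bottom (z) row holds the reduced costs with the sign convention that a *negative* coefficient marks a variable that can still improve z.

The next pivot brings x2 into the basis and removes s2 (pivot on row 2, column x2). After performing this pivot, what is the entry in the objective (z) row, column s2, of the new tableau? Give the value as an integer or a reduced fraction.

3

Pivot element is row 2, column x2: 2.
Normalize row 2: new (row 2, s2) = 1/2 = 1/2.
z-row ← z-row − (-6)·(new row 2): 0 − (-6)·(1/2) = 3.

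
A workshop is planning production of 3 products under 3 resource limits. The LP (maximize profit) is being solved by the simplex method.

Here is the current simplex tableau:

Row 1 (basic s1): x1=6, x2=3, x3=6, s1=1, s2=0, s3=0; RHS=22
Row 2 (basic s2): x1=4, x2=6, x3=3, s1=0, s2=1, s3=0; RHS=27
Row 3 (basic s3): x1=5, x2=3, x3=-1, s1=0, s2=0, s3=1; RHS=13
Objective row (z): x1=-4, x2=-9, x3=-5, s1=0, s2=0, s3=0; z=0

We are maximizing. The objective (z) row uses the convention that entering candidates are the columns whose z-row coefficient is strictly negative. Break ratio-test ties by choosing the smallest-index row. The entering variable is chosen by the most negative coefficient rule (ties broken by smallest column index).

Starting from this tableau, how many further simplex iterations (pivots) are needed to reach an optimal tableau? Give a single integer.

pivot: x2 in, s3 out → z = 39
pivot: x3 in, s2 out → z = 203/5
pivot: s3 in, s1 out → z = 373/9
No improving column remains; optimal.

3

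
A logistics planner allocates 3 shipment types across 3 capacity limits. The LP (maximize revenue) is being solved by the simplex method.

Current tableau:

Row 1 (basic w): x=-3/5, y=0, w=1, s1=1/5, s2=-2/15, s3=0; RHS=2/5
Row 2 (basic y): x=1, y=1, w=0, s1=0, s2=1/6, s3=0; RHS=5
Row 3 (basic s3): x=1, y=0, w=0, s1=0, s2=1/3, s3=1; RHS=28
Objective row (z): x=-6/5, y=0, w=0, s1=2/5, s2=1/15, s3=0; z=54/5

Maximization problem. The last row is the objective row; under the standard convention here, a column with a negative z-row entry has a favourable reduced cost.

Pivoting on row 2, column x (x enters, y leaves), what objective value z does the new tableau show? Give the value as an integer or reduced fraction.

Minimum ratio for x: 5/1 = 5.
z changes by −(z-row coeff of x)·ratio = −(-6/5)·5 = 6.
New z = 54/5 + 6 = 84/5.

84/5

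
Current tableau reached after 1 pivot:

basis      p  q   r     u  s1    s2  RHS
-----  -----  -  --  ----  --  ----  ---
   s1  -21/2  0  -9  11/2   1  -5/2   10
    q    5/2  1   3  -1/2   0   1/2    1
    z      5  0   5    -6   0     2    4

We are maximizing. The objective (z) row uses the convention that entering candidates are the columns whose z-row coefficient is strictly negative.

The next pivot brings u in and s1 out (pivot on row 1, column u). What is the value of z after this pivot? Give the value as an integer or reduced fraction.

164/11

Minimum ratio for u: 10/(11/2) = 20/11.
z changes by −(z-row coeff of u)·ratio = −(-6)·(20/11) = 120/11.
New z = 4 + (120/11) = 164/11.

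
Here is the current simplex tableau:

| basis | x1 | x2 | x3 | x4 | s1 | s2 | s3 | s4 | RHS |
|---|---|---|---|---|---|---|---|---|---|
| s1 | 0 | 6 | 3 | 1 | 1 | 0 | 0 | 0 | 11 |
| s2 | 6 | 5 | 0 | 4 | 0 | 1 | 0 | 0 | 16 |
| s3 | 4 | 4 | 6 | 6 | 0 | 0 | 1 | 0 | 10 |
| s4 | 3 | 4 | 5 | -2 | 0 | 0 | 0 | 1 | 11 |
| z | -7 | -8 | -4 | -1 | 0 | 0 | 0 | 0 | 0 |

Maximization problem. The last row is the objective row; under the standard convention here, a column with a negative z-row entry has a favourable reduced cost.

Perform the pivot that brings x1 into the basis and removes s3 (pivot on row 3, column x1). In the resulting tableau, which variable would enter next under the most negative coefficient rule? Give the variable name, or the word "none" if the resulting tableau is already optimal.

Pivot element 4. New z-row = old z-row − (-7)·(row 3/4).
Updated z-row coefficients: x1: 0, x2: -1, x3: 13/2, x4: 19/2, s1: 0, s2: 0, s3: 7/4, s4: 0.
The most negative is -1 in column x2, so x2 would enter next.

x2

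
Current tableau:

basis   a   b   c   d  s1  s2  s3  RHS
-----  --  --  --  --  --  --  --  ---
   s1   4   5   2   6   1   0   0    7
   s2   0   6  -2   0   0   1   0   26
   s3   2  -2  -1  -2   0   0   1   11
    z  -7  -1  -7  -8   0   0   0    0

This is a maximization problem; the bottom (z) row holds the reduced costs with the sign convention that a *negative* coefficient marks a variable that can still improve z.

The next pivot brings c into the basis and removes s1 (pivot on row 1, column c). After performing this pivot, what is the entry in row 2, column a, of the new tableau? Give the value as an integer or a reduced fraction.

4

Pivot element is row 1, column c: 2.
Normalize row 1: new (row 1, a) = 4/2 = 2.
row 2 ← row 2 − (-2)·(new row 1): 0 − (-2)·2 = 4.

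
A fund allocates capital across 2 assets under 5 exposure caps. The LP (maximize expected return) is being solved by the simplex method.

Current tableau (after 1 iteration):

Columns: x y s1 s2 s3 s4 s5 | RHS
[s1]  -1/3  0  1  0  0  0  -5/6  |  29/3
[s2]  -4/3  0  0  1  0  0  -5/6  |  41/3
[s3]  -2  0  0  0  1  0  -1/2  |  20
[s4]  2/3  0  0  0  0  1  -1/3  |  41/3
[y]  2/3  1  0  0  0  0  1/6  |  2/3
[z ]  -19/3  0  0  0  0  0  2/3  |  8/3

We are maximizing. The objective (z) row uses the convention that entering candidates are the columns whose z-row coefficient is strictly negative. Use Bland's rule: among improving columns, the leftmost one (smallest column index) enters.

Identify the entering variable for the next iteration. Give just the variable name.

Objective-row coefficients: x: -19/3, y: 0, s1: 0, s2: 0, s3: 0, s4: 0, s5: 2/3.
Improving columns: x. Bland's rule picks the smallest column index → x.

x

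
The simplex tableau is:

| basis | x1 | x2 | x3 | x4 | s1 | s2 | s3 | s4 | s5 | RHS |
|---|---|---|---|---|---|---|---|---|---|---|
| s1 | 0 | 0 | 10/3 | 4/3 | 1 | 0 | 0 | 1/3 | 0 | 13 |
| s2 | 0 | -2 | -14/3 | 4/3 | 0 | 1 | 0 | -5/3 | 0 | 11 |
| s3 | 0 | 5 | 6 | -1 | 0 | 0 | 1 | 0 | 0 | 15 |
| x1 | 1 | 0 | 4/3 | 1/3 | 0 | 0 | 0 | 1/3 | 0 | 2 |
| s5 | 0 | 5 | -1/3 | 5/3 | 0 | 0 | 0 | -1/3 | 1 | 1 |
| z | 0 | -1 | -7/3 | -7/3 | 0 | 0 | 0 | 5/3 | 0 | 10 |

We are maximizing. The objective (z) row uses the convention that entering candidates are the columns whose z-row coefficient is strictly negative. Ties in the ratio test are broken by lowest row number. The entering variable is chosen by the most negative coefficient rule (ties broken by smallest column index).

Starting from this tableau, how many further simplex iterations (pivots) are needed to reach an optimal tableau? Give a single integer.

pivot: x3 in, x1 out → z = 27/2
pivot: x4 in, s5 out → z = 15
No improving column remains; optimal.

2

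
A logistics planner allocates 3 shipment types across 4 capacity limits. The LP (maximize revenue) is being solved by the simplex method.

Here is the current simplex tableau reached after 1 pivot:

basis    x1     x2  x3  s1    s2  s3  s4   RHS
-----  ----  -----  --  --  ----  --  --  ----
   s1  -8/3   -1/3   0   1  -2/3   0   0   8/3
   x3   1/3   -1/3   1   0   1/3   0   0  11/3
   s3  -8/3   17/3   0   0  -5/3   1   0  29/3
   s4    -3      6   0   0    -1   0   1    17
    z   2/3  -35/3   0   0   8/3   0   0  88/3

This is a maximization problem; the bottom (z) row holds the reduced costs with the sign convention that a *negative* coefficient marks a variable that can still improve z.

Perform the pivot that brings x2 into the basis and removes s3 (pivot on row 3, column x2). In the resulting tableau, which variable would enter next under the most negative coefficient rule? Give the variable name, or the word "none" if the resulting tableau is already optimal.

x1

Pivot element 17/3. New z-row = old z-row − (-35/3)·(row 3/(17/3)).
Updated z-row coefficients: x1: -82/17, x2: 0, x3: 0, s1: 0, s2: -13/17, s3: 35/17, s4: 0.
The most negative is -82/17 in column x1, so x1 would enter next.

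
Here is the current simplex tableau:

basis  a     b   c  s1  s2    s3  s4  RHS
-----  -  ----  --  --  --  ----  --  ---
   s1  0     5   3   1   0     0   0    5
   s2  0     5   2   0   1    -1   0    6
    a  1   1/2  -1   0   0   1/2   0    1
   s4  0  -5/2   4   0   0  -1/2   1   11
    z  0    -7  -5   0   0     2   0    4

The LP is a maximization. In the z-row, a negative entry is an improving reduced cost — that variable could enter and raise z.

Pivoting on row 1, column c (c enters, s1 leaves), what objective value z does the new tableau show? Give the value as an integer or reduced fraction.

37/3

Minimum ratio for c: 5/3 = 5/3.
z changes by −(z-row coeff of c)·ratio = −(-5)·(5/3) = 25/3.
New z = 4 + (25/3) = 37/3.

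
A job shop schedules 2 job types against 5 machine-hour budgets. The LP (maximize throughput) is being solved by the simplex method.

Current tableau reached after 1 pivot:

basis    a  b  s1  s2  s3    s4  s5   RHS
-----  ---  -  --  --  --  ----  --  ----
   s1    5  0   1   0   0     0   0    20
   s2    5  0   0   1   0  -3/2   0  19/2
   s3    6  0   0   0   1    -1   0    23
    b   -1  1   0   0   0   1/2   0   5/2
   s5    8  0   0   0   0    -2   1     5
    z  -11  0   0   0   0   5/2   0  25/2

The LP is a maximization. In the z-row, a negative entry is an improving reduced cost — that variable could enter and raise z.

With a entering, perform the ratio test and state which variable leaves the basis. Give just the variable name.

Ratios: row 1 (s1): 20/5 = 4; row 2 (s2): (19/2)/5 = 19/10; row 3 (s3): 23/6 = 23/6; row 4 (b): entry -1 ≤ 0, skip; row 5 (s5): 5/8 = 5/8.
Minimum ratio 5/8 is in the s5 row, so s5 leaves.

s5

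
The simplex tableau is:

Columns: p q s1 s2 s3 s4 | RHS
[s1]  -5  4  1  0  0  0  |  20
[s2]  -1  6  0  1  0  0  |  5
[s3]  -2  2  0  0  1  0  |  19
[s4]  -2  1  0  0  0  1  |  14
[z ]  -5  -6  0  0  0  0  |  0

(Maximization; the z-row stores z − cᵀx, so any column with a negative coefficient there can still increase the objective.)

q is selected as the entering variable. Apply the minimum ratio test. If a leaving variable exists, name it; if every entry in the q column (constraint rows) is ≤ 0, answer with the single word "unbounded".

s2

Ratios: row 1 (s1): 20/4 = 5; row 2 (s2): 5/6 = 5/6; row 3 (s3): 19/2 = 19/2; row 4 (s4): 14/1 = 14.
Minimum ratio is in the s2 row, so s2 leaves.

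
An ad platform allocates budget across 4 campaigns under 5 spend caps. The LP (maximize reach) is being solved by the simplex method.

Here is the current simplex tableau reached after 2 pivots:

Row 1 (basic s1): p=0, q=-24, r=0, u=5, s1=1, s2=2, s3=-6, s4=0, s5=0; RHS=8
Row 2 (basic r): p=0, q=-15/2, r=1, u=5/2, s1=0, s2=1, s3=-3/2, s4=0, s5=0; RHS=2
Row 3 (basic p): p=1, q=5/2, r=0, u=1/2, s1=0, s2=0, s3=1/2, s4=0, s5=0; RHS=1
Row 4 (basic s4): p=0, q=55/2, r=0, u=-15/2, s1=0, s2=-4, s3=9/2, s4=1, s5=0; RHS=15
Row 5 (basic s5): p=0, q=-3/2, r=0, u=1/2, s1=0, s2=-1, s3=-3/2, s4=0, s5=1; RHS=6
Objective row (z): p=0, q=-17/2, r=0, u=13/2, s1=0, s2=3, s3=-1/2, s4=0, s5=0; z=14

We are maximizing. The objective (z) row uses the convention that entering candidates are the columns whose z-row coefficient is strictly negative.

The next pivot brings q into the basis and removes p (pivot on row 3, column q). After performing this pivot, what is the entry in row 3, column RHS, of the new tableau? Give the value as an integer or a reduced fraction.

Pivot element is row 3, column q: 5/2.
Normalize row 3: new (row 3, RHS) = 1/(5/2) = 2/5.
Row 3 is the pivot row, so the entry is 2/5.

2/5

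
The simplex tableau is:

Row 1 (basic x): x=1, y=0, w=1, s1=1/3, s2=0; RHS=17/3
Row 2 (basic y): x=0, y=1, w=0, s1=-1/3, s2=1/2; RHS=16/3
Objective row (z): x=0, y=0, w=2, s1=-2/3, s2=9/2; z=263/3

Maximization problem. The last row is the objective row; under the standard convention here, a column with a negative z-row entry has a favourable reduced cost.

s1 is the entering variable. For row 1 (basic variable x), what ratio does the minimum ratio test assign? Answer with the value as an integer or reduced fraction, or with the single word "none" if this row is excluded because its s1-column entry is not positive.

17

Ratio = RHS / (s1 entry) = (17/3) / (1/3) = 17.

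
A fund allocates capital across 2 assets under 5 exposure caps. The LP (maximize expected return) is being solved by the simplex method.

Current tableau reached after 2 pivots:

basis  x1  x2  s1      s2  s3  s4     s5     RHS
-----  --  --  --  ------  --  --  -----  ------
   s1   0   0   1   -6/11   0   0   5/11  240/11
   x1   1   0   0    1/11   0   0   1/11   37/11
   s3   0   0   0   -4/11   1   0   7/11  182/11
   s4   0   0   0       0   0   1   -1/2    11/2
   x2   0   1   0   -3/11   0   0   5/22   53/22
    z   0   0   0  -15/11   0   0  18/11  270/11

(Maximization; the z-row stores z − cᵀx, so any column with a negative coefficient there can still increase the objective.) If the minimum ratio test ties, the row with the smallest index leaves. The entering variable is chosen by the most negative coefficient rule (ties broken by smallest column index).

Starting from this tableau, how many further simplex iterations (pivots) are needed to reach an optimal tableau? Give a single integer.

pivot: s2 in, x1 out → z = 75
No improving column remains; optimal.

1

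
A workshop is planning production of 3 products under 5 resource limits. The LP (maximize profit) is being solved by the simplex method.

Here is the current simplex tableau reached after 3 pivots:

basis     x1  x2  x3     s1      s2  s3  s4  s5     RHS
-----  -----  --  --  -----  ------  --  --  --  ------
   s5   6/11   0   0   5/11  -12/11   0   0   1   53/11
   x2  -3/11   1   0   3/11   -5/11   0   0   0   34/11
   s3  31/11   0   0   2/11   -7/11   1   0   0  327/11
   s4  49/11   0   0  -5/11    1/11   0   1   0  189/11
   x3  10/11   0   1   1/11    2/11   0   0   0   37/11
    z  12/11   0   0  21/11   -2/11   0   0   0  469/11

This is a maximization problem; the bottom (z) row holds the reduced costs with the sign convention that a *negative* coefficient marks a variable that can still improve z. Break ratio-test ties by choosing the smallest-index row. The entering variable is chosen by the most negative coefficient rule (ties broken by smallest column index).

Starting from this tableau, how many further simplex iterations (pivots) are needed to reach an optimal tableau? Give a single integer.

1

pivot: s2 in, x3 out → z = 46
No improving column remains; optimal.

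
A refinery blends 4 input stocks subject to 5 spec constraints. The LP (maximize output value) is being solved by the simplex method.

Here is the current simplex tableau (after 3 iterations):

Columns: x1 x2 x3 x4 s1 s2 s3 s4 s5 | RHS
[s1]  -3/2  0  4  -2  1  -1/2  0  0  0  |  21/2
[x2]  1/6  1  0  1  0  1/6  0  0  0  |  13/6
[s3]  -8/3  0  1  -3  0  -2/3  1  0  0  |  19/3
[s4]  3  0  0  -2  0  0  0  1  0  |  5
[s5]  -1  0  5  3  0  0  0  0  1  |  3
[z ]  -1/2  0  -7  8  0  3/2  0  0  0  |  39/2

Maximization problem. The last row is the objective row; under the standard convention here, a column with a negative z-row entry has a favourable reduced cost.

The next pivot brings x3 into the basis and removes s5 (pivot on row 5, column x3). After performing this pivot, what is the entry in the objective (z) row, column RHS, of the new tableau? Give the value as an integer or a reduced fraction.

Pivot element is row 5, column x3: 5.
Normalize row 5: new (row 5, RHS) = 3/5 = 3/5.
z-row ← z-row − (-7)·(new row 5): 39/2 − (-7)·(3/5) = 237/10.

237/10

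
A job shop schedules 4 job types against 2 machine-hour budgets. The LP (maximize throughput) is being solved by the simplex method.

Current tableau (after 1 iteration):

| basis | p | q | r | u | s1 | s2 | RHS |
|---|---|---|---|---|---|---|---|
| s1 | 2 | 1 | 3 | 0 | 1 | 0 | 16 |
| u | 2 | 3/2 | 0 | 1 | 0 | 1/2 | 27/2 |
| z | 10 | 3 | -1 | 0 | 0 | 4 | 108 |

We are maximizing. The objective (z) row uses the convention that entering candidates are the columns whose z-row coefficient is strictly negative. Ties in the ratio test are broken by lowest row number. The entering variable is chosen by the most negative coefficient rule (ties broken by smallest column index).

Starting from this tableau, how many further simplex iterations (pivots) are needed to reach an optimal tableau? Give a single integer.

pivot: r in, s1 out → z = 340/3
No improving column remains; optimal.

1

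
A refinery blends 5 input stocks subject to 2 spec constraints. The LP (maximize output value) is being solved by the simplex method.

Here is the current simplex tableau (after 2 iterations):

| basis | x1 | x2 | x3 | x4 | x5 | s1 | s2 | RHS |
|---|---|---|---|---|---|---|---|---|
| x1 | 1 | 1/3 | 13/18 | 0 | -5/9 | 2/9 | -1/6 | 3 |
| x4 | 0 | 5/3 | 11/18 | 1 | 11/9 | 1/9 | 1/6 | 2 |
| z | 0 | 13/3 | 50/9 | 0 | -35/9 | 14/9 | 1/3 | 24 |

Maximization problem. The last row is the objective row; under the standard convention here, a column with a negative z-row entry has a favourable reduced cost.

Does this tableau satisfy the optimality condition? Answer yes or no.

Column x5 has objective-row coefficient -35/9, which is negative; an improving pivot exists, so not yet optimal.

no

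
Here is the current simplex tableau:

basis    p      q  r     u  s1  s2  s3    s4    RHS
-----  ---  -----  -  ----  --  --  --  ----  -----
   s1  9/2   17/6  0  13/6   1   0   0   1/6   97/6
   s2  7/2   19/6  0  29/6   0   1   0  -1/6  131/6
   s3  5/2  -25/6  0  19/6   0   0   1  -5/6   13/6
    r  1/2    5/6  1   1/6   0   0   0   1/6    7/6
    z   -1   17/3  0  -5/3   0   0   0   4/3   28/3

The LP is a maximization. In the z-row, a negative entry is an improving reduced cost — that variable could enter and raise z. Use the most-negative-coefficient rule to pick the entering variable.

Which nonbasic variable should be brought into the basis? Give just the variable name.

u

Objective-row coefficients: p: -1, q: 17/3, r: 0, u: -5/3, s1: 0, s2: 0, s3: 0, s4: 4/3.
The most negative is -5/3 in column u, so u enters.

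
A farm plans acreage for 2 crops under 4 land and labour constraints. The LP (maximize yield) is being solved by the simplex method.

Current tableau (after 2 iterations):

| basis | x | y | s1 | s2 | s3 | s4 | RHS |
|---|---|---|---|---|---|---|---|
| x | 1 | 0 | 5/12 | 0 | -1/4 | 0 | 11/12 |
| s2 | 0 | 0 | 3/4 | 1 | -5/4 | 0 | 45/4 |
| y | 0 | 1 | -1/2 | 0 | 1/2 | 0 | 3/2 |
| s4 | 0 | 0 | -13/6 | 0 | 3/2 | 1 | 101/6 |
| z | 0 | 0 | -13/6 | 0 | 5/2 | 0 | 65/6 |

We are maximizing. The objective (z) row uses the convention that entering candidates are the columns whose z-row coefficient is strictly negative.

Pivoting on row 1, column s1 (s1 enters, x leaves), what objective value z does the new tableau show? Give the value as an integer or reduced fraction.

78/5

Minimum ratio for s1: (11/12)/(5/12) = 11/5.
z changes by −(z-row coeff of s1)·ratio = −(-13/6)·(11/5) = 143/30.
New z = 65/6 + (143/30) = 78/5.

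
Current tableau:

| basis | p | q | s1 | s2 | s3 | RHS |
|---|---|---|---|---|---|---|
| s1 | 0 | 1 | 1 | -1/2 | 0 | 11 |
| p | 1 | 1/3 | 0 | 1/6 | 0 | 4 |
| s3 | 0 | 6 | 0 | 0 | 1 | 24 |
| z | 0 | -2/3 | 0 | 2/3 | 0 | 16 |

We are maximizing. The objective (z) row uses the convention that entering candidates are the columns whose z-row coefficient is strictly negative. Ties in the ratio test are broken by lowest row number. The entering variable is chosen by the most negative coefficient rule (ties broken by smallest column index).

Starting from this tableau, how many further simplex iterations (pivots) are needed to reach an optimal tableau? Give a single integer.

1

pivot: q in, s3 out → z = 56/3
No improving column remains; optimal.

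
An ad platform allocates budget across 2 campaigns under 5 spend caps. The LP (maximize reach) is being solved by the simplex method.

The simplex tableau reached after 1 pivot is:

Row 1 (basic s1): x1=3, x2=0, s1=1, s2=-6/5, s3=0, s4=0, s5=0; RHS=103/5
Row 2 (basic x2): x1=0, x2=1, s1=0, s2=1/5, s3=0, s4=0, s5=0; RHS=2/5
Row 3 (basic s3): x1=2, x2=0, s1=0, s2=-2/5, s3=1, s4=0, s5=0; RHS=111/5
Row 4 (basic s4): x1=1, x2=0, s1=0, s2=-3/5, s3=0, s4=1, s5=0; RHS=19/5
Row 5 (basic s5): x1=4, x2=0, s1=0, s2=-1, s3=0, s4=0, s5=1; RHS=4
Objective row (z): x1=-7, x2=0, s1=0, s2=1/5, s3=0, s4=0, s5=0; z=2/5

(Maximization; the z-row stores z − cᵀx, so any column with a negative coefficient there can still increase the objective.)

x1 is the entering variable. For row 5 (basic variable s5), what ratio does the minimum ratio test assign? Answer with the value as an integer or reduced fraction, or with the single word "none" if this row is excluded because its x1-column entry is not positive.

1

Ratio = RHS / (x1 entry) = 4 / 4 = 1.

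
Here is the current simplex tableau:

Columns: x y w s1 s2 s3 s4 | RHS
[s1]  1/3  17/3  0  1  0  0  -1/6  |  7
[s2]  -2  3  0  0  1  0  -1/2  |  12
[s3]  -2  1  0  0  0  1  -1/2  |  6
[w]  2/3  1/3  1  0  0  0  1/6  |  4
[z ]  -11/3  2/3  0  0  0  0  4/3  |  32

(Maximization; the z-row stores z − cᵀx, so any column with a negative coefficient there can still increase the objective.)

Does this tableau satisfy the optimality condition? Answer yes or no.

Column x has objective-row coefficient -11/3, which is negative; an improving pivot exists, so not yet optimal.

no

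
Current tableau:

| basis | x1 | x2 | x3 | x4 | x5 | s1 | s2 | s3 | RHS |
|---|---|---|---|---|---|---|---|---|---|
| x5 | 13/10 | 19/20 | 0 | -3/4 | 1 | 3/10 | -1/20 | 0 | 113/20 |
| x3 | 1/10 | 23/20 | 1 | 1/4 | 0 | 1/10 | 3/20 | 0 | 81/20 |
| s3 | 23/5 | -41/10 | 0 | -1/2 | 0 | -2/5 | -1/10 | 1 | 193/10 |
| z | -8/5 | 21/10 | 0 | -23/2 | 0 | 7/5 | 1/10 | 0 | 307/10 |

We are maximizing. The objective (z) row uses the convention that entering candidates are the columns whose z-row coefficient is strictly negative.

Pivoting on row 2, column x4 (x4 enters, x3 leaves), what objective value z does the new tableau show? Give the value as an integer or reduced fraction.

Minimum ratio for x4: (81/20)/(1/4) = 81/5.
z changes by −(z-row coeff of x4)·ratio = −(-23/2)·(81/5) = 1863/10.
New z = 307/10 + (1863/10) = 217.

217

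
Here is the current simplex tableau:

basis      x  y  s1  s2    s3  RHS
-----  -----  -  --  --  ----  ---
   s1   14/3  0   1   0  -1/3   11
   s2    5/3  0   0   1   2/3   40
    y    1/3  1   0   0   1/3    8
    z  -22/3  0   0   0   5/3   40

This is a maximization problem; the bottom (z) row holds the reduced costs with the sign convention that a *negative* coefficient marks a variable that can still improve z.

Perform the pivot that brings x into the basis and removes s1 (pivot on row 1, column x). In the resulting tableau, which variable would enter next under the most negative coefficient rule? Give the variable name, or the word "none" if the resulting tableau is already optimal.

none

Pivot element 14/3. New z-row = old z-row − (-22/3)·(row 1/(14/3)).
Updated z-row coefficients: x: 0, y: 0, s1: 11/7, s2: 0, s3: 8/7.
No coefficient is strictly negative; the tableau after this pivot is optimal.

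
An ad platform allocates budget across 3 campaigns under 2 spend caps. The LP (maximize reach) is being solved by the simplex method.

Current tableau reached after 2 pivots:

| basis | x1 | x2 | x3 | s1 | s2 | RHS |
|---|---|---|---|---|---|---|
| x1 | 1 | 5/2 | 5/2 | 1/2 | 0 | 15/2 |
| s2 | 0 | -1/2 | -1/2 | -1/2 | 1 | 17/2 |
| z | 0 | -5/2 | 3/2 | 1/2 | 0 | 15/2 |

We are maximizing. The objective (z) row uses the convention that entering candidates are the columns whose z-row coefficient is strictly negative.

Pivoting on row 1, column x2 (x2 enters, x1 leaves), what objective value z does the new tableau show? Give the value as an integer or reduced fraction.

15

Minimum ratio for x2: (15/2)/(5/2) = 3.
z changes by −(z-row coeff of x2)·ratio = −(-5/2)·3 = 15/2.
New z = 15/2 + (15/2) = 15.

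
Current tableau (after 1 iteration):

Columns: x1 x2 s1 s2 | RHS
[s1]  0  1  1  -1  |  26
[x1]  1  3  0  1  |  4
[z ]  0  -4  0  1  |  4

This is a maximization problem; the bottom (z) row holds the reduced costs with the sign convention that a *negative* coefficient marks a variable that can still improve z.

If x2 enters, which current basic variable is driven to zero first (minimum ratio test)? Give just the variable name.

x1

Ratios: row 1 (s1): 26/1 = 26; row 2 (x1): 4/3 = 4/3.
Minimum ratio 4/3 is in the x1 row, so x1 leaves.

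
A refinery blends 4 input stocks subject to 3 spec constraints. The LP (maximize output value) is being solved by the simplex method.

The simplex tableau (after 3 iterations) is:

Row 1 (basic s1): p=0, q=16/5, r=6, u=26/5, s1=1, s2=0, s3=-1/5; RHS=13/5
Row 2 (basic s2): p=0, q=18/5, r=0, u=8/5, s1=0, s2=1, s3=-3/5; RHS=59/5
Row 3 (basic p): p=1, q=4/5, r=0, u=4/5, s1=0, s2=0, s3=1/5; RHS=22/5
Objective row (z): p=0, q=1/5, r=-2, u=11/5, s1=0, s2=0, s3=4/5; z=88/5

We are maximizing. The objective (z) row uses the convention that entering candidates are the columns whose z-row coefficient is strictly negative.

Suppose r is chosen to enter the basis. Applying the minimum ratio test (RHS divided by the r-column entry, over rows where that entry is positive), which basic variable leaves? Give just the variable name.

Ratios: row 1 (s1): (13/5)/6 = 13/30; row 2 (s2): entry 0 ≤ 0, skip; row 3 (p): entry 0 ≤ 0, skip.
Minimum ratio 13/30 is in the s1 row, so s1 leaves.

s1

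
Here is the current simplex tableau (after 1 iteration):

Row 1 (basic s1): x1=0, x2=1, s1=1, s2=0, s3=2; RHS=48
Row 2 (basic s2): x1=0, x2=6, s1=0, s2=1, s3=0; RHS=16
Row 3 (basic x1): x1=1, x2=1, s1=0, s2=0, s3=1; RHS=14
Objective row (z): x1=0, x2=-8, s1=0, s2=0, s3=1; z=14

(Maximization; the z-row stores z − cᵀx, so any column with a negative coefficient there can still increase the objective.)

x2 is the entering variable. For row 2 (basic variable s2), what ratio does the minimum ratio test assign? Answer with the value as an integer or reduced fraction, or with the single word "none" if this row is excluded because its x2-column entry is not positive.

Ratio = RHS / (x2 entry) = 16 / 6 = 8/3.

8/3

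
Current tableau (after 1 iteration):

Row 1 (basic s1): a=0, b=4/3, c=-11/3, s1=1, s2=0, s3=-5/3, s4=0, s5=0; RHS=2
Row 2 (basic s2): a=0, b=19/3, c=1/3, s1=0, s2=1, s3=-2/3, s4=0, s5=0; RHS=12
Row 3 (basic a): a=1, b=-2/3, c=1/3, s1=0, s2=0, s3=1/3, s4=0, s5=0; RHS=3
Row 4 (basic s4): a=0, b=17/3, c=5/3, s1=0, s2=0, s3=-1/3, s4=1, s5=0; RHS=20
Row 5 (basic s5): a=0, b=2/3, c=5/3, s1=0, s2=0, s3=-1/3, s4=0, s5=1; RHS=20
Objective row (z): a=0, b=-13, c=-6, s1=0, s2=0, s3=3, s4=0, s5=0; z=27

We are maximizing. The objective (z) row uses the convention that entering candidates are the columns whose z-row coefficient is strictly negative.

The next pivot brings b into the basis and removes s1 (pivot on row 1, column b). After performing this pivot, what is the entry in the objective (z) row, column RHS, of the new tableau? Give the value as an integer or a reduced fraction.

Pivot element is row 1, column b: 4/3.
Normalize row 1: new (row 1, RHS) = 2/(4/3) = 3/2.
z-row ← z-row − (-13)·(new row 1): 27 − (-13)·(3/2) = 93/2.

93/2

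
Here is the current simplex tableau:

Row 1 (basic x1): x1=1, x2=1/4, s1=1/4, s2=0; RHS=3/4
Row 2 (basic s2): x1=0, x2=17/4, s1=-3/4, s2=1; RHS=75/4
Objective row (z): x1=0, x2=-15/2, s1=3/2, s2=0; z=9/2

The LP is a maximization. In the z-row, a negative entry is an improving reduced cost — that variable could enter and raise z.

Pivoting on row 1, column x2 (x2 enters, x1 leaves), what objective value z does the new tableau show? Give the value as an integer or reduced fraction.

Minimum ratio for x2: (3/4)/(1/4) = 3.
z changes by −(z-row coeff of x2)·ratio = −(-15/2)·3 = 45/2.
New z = 9/2 + (45/2) = 27.

27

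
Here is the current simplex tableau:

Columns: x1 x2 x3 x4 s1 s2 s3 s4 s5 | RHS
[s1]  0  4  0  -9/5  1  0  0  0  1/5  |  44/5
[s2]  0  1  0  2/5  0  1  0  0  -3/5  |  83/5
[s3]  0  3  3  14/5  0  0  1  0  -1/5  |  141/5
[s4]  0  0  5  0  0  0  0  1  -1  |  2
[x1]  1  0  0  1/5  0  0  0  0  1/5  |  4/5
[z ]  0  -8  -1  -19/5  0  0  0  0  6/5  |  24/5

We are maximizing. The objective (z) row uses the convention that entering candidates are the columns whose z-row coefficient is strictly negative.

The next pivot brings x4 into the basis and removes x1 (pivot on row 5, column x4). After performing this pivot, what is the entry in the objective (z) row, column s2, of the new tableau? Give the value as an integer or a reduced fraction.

Pivot element is row 5, column x4: 1/5.
Normalize row 5: new (row 5, s2) = 0/(1/5) = 0.
z-row ← z-row − (-19/5)·(new row 5): 0 − (-19/5)·0 = 0.

0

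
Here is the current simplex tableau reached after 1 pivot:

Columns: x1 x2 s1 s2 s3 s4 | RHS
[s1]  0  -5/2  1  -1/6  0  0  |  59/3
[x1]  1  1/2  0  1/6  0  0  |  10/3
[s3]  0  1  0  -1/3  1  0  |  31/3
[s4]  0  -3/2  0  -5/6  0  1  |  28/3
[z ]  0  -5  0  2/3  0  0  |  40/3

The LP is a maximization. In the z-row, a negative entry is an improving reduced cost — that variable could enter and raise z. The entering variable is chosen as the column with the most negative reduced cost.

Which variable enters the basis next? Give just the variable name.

x2

Objective-row coefficients: x1: 0, x2: -5, s1: 0, s2: 2/3, s3: 0, s4: 0.
The most negative is -5 in column x2, so x2 enters.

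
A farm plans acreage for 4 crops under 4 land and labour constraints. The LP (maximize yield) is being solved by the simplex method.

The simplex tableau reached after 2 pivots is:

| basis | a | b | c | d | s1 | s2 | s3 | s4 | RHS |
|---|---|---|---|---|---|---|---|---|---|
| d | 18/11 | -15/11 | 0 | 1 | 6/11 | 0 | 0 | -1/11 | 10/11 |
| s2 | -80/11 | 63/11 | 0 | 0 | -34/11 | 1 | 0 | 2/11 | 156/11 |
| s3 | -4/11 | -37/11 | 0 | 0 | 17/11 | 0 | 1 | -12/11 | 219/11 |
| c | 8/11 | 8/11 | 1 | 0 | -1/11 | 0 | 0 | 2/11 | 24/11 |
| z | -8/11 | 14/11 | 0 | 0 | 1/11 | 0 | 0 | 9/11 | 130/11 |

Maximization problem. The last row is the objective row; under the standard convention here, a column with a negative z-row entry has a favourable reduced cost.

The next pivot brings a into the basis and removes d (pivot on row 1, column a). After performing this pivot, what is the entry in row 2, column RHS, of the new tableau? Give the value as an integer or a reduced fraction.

164/9

Pivot element is row 1, column a: 18/11.
Normalize row 1: new (row 1, RHS) = (10/11)/(18/11) = 5/9.
row 2 ← row 2 − (-80/11)·(new row 1): 156/11 − (-80/11)·(5/9) = 164/9.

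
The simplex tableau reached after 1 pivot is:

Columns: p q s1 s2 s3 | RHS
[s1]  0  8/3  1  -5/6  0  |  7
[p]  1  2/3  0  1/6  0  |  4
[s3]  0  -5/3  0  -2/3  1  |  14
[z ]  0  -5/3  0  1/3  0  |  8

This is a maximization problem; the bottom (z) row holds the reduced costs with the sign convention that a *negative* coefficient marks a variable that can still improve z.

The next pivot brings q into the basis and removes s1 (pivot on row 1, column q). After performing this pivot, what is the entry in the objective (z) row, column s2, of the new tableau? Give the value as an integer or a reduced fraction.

Pivot element is row 1, column q: 8/3.
Normalize row 1: new (row 1, s2) = (-5/6)/(8/3) = -5/16.
z-row ← z-row − (-5/3)·(new row 1): 1/3 − (-5/3)·(-5/16) = -3/16.

-3/16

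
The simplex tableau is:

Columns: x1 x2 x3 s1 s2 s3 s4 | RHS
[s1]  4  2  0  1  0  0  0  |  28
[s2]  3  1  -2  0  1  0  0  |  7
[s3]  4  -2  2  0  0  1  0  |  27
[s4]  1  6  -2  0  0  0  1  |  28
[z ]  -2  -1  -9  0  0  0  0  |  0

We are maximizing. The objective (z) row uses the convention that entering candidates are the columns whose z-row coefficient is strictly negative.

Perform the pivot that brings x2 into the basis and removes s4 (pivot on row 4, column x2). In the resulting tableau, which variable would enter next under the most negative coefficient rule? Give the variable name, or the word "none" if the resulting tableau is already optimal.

x3

Pivot element 6. New z-row = old z-row − (-1)·(row 4/6).
Updated z-row coefficients: x1: -11/6, x2: 0, x3: -28/3, s1: 0, s2: 0, s3: 0, s4: 1/6.
The most negative is -28/3 in column x3, so x3 would enter next.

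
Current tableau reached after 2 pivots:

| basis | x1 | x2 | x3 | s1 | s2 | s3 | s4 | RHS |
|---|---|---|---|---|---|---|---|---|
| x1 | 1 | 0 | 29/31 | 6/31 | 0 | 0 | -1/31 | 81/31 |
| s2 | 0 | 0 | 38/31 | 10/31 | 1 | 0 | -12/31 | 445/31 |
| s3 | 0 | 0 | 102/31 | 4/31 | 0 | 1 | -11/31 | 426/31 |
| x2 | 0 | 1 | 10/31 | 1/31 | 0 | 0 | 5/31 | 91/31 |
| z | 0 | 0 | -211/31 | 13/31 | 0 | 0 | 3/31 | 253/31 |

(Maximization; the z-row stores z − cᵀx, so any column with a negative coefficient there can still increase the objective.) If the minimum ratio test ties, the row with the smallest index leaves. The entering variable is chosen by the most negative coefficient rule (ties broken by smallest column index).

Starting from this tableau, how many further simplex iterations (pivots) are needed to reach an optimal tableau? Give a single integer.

2

pivot: x3 in, x1 out → z = 788/29
pivot: s4 in, x2 out → z = 144/5
No improving column remains; optimal.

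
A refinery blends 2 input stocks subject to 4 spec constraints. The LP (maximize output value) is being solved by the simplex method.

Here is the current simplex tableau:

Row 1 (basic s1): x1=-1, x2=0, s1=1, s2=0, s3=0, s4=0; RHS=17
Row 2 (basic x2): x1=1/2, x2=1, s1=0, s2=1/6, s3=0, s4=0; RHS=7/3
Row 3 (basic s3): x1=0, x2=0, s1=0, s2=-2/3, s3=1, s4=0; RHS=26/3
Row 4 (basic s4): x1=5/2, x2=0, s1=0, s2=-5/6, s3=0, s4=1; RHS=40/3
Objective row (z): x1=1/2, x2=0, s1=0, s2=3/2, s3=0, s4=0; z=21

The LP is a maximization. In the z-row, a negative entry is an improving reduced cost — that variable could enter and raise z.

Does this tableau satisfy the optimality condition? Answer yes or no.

No objective-row coefficient is strictly negative, so no entering variable exists; the tableau is optimal.

yes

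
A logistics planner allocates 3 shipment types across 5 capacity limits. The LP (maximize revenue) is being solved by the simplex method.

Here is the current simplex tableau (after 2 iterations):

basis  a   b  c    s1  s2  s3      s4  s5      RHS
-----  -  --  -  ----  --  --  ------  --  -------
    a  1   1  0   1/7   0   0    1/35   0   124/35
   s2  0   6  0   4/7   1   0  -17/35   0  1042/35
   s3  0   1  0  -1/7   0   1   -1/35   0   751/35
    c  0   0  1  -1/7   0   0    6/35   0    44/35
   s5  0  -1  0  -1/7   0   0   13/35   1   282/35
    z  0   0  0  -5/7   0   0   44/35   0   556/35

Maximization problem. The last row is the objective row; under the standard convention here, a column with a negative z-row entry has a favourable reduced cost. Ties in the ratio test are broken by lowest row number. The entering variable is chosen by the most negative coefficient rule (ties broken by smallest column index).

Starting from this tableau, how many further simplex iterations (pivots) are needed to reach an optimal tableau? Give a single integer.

pivot: s1 in, a out → z = 168/5
No improving column remains; optimal.

1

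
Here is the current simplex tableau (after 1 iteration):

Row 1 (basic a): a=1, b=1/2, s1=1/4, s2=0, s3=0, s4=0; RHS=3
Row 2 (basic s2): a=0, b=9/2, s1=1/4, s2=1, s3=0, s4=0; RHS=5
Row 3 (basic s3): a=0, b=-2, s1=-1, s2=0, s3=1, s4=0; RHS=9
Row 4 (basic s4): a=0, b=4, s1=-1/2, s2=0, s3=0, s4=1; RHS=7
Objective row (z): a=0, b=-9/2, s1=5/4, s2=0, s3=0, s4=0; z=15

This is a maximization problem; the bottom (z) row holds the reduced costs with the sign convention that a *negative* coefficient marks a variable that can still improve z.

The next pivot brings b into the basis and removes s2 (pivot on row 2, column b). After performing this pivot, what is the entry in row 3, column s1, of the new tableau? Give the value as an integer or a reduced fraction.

Pivot element is row 2, column b: 9/2.
Normalize row 2: new (row 2, s1) = (1/4)/(9/2) = 1/18.
row 3 ← row 3 − (-2)·(new row 2): -1 − (-2)·(1/18) = -8/9.

-8/9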